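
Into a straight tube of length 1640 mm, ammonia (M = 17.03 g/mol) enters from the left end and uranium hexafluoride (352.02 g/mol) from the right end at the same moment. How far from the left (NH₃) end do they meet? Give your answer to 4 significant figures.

Graham's law gives d_NH₃/d_UF₆ = rate_NH₃/rate_UF₆ = √(M_UF₆/M_NH₃) = √(352.02/17.03) = 4.546.
With d_NH₃ + d_UF₆ = 1640 mm, d_UF₆ = 1640/(1 + 4.546) = 295.7 mm.
d_NH₃ = 1640 − 295.7 = 1344 mm.

1344 mm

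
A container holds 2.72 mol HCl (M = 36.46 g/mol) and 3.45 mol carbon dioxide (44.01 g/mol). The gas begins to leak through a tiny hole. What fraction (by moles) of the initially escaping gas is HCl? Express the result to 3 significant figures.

0.464

Each component's effusion rate ∝ (its partial pressure)·(1/√M) ∝ n_i/√M_i.
Mole fraction of HCl in the effusate = (n_HCl/√M_HCl) / (n_HCl/√M_HCl + n_CO₂/√M_CO₂)
= (2.72/√36.46) / (2.72/√36.46 + 3.45/√44.01) = 0.4505/(0.4505 + 0.5200) = 0.464.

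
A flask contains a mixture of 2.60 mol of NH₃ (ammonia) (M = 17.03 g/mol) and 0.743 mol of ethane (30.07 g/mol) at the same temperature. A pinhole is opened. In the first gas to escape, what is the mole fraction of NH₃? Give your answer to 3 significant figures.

Rate_i ∝ x_i/√M_i (Graham's law weighted by mole fraction), so the effusate composition follows n_i/√M_i.
Mole fraction of NH₃ in the effusate = (n_NH₃/√M_NH₃) / (n_NH₃/√M_NH₃ + n_C₂H₆/√M_C₂H₆)
= (2.60/√17.03) / (2.60/√17.03 + 0.743/√30.07) = 0.6300/(0.6300 + 0.1355) = 0.823.

0.823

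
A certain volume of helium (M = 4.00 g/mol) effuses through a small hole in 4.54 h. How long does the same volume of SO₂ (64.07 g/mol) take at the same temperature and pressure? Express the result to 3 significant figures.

18.2 h

From Graham's law, t_SO₂/t_He = √(M_SO₂/M_He) = √(64.07/4.00) = √16.02 = 4.002.
So the time for SO₂ is 4.54 × 4.002 = 18.2 h.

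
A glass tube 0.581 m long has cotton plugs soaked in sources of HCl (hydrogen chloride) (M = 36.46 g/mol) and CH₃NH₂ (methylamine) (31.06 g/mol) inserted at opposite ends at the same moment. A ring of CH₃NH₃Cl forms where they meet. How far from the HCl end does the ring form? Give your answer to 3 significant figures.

Distances travelled in equal time are proportional to diffusion rates, so d_HCl/d_CH₃NH₂ = √(M_CH₃NH₂/M_HCl) = √(31.06/36.46) = 0.9230.
With d_HCl + d_CH₃NH₂ = 0.581 m, d_CH₃NH₂ = 0.581/(1 + 0.9230) = 0.3021 m.
d_HCl = 0.581 − 0.3021 = 0.279 m.

0.279 m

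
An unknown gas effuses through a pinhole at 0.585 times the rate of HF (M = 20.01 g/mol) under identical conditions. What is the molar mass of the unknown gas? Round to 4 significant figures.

58.47 g/mol

Graham's law gives rate_X/rate_HF = √(M_HF/M_X).
0.585 = √(20.01/M_X)
M_X = 20.01 / 0.585² = 20.01 / 0.3422 = 58.47 g/mol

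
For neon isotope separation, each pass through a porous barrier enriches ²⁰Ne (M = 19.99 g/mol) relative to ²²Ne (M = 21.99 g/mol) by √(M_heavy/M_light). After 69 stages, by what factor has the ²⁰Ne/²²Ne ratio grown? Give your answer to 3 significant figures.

26.8

Each stage multiplies the ratio by α = √(21.99/19.99), so after 69 stages the overall factor is α^69 = (21.99/19.99)^(69/2).
= 1.10005^(69/2) = 26.8.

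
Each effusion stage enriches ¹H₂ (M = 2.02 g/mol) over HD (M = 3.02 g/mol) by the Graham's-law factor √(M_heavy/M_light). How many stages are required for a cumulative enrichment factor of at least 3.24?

With α = √(3.02/2.02) per stage, ln α = ½ ln(1.49505) = 0.2011.
Need α^N ≥ 3.24 ⇒ N ≥ ln(3.24) / ln α = 1.176 / 0.2011 = 5.85.
So at least 6 stages are needed.

6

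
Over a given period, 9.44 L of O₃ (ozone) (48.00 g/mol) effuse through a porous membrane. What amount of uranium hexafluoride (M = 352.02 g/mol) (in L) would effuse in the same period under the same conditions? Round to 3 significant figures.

Graham's law gives rate_UF₆/rate_O₃ = √(M_O₃/M_UF₆) = √(48.00/352.02) = √0.1364 = 0.3693.
So the volume for UF₆ is 9.44 × 0.3693 = 3.49 L.

3.49 L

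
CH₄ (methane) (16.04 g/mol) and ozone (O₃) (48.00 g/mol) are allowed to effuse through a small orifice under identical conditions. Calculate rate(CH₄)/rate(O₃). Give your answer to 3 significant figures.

1.73

Since effusion rate ∝ 1/√M, rate_CH₄/rate_O₃ = √(M_O₃/M_CH₄) = √(48.00/16.04) = √2.993 = 1.73.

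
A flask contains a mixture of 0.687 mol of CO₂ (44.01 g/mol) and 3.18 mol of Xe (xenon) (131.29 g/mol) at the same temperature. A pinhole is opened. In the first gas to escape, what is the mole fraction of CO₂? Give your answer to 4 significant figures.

Each component's effusion rate ∝ (its partial pressure)·(1/√M) ∝ n_i/√M_i.
So x_CO₂ in the escaping gas = (n_CO₂/√M_CO₂) / Σ(n_i/√M_i)
= (0.687/√44.01) / (0.687/√44.01 + 3.18/√131.29) = 0.1036/(0.1036 + 0.2775) = 0.2717.

0.2717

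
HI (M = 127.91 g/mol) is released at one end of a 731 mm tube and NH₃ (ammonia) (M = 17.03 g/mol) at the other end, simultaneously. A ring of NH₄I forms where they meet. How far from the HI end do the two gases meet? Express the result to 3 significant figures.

In equal time, each gas travels a distance ∝ its rate ∝ 1/√M, so d_HI/d_NH₃ = √(M_NH₃/M_HI) = √(17.03/127.91) = 0.3649.
With d_HI + d_NH₃ = 731 mm, d_NH₃ = 731/(1 + 0.3649) = 535.6 mm.
d_HI = 731 − 535.6 = 195 mm.

195 mm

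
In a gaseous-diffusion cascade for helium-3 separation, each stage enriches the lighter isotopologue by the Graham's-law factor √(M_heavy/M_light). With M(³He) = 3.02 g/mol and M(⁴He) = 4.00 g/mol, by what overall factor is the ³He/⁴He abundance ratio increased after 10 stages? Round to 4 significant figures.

Each stage multiplies the ratio by α = √(4.00/3.02), so after 10 stages the overall factor is α^10 = (4.00/3.02)^(10/2).
= 1.32450^5 = 4.076.

4.076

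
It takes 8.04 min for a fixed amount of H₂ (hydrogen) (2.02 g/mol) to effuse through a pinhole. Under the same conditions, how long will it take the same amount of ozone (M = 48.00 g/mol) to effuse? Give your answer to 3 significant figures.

39.2 min

Graham's law gives t_O₃/t_H₂ = √(M_O₃/M_H₂) = √(48.00/2.02) = √23.76 = 4.875.
So the time for O₃ is 8.04 × 4.875 = 39.2 min.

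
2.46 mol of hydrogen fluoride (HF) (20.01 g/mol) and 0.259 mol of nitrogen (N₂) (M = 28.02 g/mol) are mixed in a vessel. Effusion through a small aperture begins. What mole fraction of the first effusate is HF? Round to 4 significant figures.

0.9183

Each component's effusion rate ∝ (its partial pressure)·(1/√M) ∝ n_i/√M_i.
Mole fraction of HF in the effusate = (n_HF/√M_HF) / (n_HF/√M_HF + n_N₂/√M_N₂)
= (2.46/√20.01) / (2.46/√20.01 + 0.259/√28.02) = 0.5499/(0.5499 + 0.04893) = 0.9183.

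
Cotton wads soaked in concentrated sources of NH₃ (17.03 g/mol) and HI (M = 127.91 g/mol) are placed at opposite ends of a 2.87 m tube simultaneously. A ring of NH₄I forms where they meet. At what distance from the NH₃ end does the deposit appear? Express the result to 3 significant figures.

The fronts meet when d_NH₃ + d_HI = L with d_NH₃/d_HI = √(M_HI/M_NH₃) (Graham's law). Here √(M_HI/M_NH₃) = √(127.91/17.03) = 2.741.
With d_NH₃ + d_HI = 2.87 m, d_HI = 2.87/(1 + 2.741) = 0.7673 m.
d_NH₃ = 2.87 − 0.7673 = 2.10 m.

2.10 m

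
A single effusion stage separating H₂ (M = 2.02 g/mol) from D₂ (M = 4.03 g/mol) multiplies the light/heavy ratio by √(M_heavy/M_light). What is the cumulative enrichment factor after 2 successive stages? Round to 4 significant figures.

1.995

After 2 stages the ratio has grown by (√(4.03/2.02))^2 = (4.03/2.02)^(2/2).
= 1.99505^1 = 1.995.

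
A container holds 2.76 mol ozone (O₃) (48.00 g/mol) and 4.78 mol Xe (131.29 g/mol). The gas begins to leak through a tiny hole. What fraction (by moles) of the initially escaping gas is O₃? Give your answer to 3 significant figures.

0.488

Effusion rate of each component ∝ n_i/√M_i (partial pressure × 1/√M).
So x_O₃ in the escaping gas = (n_O₃/√M_O₃) / Σ(n_i/√M_i)
= (2.76/√48.00) / (2.76/√48.00 + 4.78/√131.29) = 0.3984/(0.3984 + 0.4172) = 0.488.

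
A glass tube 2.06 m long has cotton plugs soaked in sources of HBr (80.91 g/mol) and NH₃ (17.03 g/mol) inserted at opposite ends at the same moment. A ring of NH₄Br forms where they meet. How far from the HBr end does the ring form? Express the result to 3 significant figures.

Graham's law gives d_HBr/d_NH₃ = rate_HBr/rate_NH₃ = √(M_NH₃/M_HBr) = √(17.03/80.91) = 0.4588.
With d_HBr + d_NH₃ = 2.06 m, d_NH₃ = 2.06/(1 + 0.4588) = 1.412 m.
d_HBr = 2.06 − 1.412 = 0.648 m.

0.648 m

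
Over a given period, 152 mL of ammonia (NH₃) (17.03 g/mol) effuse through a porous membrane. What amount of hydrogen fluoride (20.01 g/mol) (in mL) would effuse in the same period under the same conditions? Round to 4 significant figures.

By Graham's law, rate_HF/rate_NH₃ = √(M_NH₃/M_HF) = √(17.03/20.01) = √0.8511 = 0.9225.
So the volume for HF is 152 × 0.9225 = 140.2 mL.

140.2 mL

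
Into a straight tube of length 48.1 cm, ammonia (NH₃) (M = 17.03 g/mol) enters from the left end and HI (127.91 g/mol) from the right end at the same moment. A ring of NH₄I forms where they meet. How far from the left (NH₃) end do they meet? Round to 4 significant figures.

Distances travelled in equal time are proportional to diffusion rates, so d_NH₃/d_HI = √(M_HI/M_NH₃) = √(127.91/17.03) = 2.741.
With d_NH₃ + d_HI = 48.1 cm, d_HI = 48.1/(1 + 2.741) = 12.86 cm.
d_NH₃ = 48.1 − 12.86 = 35.24 cm.

35.24 cm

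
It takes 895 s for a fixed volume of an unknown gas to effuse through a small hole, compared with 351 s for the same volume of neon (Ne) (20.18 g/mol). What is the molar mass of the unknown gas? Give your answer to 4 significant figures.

From Graham's law, t_X/t_Ne = √(M_X/M_Ne).
895/351 = 2.550 = √(M_X/20.18)
M_X = 20.18 × 2.550² = 20.18 × 6.502 = 131.2 g/mol

131.2 g/mol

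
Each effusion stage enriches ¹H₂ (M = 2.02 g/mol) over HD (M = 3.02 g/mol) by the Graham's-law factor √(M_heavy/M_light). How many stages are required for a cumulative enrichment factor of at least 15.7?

14

Single-stage factor α = √(3.02/2.02), so ln α = ½ ln(1.49505) = 0.2011.
Need α^N ≥ 15.7 ⇒ N ≥ ln(15.7) / ln α = 2.754 / 0.2011 = 13.69.
Minimum whole number of stages: N = 14.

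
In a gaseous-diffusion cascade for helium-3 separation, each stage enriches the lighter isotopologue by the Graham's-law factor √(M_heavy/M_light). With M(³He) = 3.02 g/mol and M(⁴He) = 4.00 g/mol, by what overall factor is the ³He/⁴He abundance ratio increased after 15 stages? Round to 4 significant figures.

After 15 stages the ratio has grown by (√(4.00/3.02))^15 = (4.00/3.02)^(15/2).
= 1.32450^(15/2) = 8.230.

8.230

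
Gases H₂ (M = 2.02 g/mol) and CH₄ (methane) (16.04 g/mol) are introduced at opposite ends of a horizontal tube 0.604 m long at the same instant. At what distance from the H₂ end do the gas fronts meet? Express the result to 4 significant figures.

0.4458 m

In equal time, each gas travels a distance ∝ its rate ∝ 1/√M, so d_H₂/d_CH₄ = √(M_CH₄/M_H₂) = √(16.04/2.02) = 2.818.
With d_H₂ + d_CH₄ = 0.604 m, d_CH₄ = 0.604/(1 + 2.818) = 0.1582 m.
d_H₂ = 0.604 − 0.1582 = 0.4458 m.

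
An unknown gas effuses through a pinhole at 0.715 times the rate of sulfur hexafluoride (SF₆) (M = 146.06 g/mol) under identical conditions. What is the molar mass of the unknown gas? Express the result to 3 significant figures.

Since effusion rate ∝ 1/√M, rate_X/rate_SF₆ = √(M_SF₆/M_X).
0.715 = √(146.06/M_X)
M_X = 146.06 / 0.715² = 146.06 / 0.5112 = 286 g/mol

286 g/mol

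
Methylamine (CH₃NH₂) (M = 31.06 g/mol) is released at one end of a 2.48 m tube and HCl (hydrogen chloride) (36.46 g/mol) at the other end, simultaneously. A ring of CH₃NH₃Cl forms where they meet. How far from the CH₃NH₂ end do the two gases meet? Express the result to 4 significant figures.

1.290 m

Graham's law gives d_CH₃NH₂/d_HCl = rate_CH₃NH₂/rate_HCl = √(M_HCl/M_CH₃NH₂) = √(36.46/31.06) = 1.083.
With d_CH₃NH₂ + d_HCl = 2.48 m, d_HCl = 2.48/(1 + 1.083) = 1.190 m.
d_CH₃NH₂ = 2.48 − 1.190 = 1.290 m.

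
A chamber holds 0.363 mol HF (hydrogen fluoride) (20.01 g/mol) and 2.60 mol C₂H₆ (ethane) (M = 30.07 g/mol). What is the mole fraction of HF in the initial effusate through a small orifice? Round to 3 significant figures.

0.146

Effusion rate of each component ∝ n_i/√M_i (partial pressure × 1/√M).
So x_HF in the escaping gas = (n_HF/√M_HF) / Σ(n_i/√M_i)
= (0.363/√20.01) / (0.363/√20.01 + 2.60/√30.07) = 0.08115/(0.08115 + 0.4741) = 0.146.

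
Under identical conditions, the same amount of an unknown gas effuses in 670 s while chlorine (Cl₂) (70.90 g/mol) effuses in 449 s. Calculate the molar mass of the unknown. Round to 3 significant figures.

Graham's law gives t_X/t_Cl₂ = √(M_X/M_Cl₂).
670/449 = 1.492 = √(M_X/70.90)
M_X = 70.90 × 1.492² = 70.90 × 2.227 = 158 g/mol

158 g/mol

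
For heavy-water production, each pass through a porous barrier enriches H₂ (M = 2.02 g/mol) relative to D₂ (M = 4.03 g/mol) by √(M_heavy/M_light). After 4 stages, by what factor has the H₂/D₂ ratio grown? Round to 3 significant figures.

Overall factor = α^4 with α = √(4.03/2.02), i.e. (4.03/2.02)^(4/2).
= 1.99505^2 = 3.98.

3.98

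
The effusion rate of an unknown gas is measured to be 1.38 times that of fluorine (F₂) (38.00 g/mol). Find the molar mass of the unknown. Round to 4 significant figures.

19.95 g/mol

From Graham's law, rate_X/rate_F₂ = √(M_F₂/M_X).
1.38 = √(38.00/M_X)
M_X = 38.00 / 1.38² = 38.00 / 1.904 = 19.95 g/mol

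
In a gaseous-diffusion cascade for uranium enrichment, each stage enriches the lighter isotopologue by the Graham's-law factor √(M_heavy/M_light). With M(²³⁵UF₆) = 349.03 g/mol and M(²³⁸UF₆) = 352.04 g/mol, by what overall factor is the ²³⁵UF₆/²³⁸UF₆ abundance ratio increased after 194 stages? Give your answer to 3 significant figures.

Overall factor = α^194 with α = √(352.04/349.03), i.e. (352.04/349.03)^(194/2).
= 1.00862^97 = 2.30.

2.30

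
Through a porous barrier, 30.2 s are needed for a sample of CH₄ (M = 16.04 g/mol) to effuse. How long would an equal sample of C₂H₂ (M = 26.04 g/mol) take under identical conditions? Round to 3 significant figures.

38.5 s

By Graham's law, t_C₂H₂/t_CH₄ = √(M_C₂H₂/M_CH₄) = √(26.04/16.04) = √1.623 = 1.274.
So the time for C₂H₂ is 30.2 × 1.274 = 38.5 s.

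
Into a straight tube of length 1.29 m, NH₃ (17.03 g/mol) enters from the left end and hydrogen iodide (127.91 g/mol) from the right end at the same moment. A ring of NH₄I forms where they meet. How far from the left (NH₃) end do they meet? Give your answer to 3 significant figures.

Distances travelled in equal time are proportional to diffusion rates, so d_NH₃/d_HI = √(M_HI/M_NH₃) = √(127.91/17.03) = 2.741.
With d_NH₃ + d_HI = 1.29 m, d_HI = 1.29/(1 + 2.741) = 0.3449 m.
d_NH₃ = 1.29 − 0.3449 = 0.945 m.

0.945 m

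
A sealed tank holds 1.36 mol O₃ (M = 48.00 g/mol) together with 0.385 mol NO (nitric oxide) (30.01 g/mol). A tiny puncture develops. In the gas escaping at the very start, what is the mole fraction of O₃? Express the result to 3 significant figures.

The effusion rate of species i is ∝ p_i/√M_i ∝ n_i/√M_i.
x_O₃(eff) = (n_O₃/√M_O₃) / (n_O₃/√M_O₃ + n_NO/√M_NO)
= (1.36/√48.00) / (1.36/√48.00 + 0.385/√30.01) = 0.1963/(0.1963 + 0.07028) = 0.736.

0.736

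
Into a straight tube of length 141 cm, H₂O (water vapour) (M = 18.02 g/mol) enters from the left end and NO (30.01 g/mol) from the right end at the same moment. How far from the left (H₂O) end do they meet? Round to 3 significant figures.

Distances travelled in equal time are proportional to diffusion rates, so d_H₂O/d_NO = √(M_NO/M_H₂O) = √(30.01/18.02) = 1.290.
With d_H₂O + d_NO = 141 cm, d_NO = 141/(1 + 1.290) = 61.56 cm.
d_H₂O = 141 − 61.56 = 79.4 cm.

79.4 cm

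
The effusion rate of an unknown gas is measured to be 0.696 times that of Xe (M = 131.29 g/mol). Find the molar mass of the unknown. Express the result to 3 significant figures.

From Graham's law, rate_X/rate_Xe = √(M_Xe/M_X).
0.696 = √(131.29/M_X)
M_X = 131.29 / 0.696² = 131.29 / 0.4844 = 271 g/mol

271 g/mol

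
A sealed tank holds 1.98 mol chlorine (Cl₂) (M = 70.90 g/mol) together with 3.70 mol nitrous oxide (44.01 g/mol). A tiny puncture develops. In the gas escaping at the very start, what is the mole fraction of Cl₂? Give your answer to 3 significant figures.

0.297

The effusion rate of species i is ∝ p_i/√M_i ∝ n_i/√M_i.
So x_Cl₂ in the escaping gas = (n_Cl₂/√M_Cl₂) / Σ(n_i/√M_i)
= (1.98/√70.90) / (1.98/√70.90 + 3.70/√44.01) = 0.2351/(0.2351 + 0.5577) = 0.297.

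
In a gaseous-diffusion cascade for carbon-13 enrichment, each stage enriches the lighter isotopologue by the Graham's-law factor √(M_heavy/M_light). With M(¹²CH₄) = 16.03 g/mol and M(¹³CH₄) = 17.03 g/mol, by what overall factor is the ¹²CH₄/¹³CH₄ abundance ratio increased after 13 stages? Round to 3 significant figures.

After 13 stages the ratio has grown by (√(17.03/16.03))^13 = (17.03/16.03)^(13/2).
= 1.06238^(13/2) = 1.48.

1.48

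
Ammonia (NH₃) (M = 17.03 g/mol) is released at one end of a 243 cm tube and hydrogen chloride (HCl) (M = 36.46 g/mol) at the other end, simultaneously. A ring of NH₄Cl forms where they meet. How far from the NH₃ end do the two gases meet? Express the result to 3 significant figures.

144 cm

In equal time, each gas travels a distance ∝ its rate ∝ 1/√M, so d_NH₃/d_HCl = √(M_HCl/M_NH₃) = √(36.46/17.03) = 1.463.
With d_NH₃ + d_HCl = 243 cm, d_HCl = 243/(1 + 1.463) = 98.65 cm.
d_NH₃ = 243 − 98.65 = 144 cm.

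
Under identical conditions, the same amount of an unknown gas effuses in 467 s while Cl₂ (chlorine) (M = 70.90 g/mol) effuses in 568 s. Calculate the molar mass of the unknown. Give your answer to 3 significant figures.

Since effusion rate ∝ 1/√M, t_X/t_Cl₂ = √(M_X/M_Cl₂).
467/568 = 0.8222 = √(M_X/70.90)
M_X = 70.90 × 0.8222² = 70.90 × 0.6760 = 47.9 g/mol

47.9 g/mol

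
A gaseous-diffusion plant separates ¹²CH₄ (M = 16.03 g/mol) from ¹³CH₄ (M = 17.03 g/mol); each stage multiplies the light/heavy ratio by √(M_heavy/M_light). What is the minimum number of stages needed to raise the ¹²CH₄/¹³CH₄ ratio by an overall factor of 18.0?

96

Single-stage factor α = √(17.03/16.03), so ln α = ½ ln(1.06238) = 0.03026.
Need α^N ≥ 18.0 ⇒ N ≥ ln(18.0) / ln α = 2.890 / 0.03026 = 95.53.
Rounding up, N = 96 stages.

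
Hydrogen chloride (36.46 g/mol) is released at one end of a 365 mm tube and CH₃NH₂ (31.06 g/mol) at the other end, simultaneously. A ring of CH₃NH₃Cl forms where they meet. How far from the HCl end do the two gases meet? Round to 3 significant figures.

Graham's law gives d_HCl/d_CH₃NH₂ = rate_HCl/rate_CH₃NH₂ = √(M_CH₃NH₂/M_HCl) = √(31.06/36.46) = 0.9230.
With d_HCl + d_CH₃NH₂ = 365 mm, d_CH₃NH₂ = 365/(1 + 0.9230) = 189.8 mm.
d_HCl = 365 − 189.8 = 175 mm.

175 mm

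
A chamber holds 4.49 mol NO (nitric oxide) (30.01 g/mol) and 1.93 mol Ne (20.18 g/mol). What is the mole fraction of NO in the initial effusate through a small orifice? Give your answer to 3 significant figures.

0.656

Rate_i ∝ x_i/√M_i (Graham's law weighted by mole fraction), so the effusate composition follows n_i/√M_i.
Mole fraction of NO in the effusate = (n_NO/√M_NO) / (n_NO/√M_NO + n_Ne/√M_Ne)
= (4.49/√30.01) / (4.49/√30.01 + 1.93/√20.18) = 0.8196/(0.8196 + 0.4296) = 0.656.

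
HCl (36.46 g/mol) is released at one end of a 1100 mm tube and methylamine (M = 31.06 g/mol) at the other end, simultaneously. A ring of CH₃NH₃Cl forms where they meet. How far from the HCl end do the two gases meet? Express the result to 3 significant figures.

In equal time, each gas travels a distance ∝ its rate ∝ 1/√M, so d_HCl/d_CH₃NH₂ = √(M_CH₃NH₂/M_HCl) = √(31.06/36.46) = 0.9230.
With d_HCl + d_CH₃NH₂ = 1100 mm, d_CH₃NH₂ = 1100/(1 + 0.9230) = 572.0 mm.
d_HCl = 1100 − 572.0 = 528 mm.

528 mm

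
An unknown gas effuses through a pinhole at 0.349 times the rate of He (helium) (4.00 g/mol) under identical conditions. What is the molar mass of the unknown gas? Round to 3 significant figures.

32.8 g/mol

Using Graham's law: rate_X/rate_He = √(M_He/M_X).
0.349 = √(4.00/M_X)
M_X = 4.00 / 0.349² = 4.00 / 0.1218 = 32.8 g/mol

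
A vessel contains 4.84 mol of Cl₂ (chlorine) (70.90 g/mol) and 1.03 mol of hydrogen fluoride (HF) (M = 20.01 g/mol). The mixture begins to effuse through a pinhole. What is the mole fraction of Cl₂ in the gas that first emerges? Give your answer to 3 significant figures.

0.714

Effusion rate of each component ∝ n_i/√M_i (partial pressure × 1/√M).
So x_Cl₂ in the escaping gas = (n_Cl₂/√M_Cl₂) / Σ(n_i/√M_i)
= (4.84/√70.90) / (4.84/√70.90 + 1.03/√20.01) = 0.5748/(0.5748 + 0.2303) = 0.714.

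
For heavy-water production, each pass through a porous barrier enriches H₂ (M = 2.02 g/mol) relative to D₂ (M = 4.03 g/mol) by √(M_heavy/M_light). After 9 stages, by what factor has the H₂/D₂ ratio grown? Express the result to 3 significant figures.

Each stage multiplies the ratio by α = √(4.03/2.02), so after 9 stages the overall factor is α^9 = (4.03/2.02)^(9/2).
= 1.99505^(9/2) = 22.4.

22.4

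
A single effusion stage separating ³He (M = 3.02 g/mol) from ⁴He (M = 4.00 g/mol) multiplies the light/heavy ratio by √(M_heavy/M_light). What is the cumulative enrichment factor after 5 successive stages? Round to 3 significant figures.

2.02

Overall factor = α^5 with α = √(4.00/3.02), i.e. (4.00/3.02)^(5/2).
= 1.32450^(5/2) = 2.02.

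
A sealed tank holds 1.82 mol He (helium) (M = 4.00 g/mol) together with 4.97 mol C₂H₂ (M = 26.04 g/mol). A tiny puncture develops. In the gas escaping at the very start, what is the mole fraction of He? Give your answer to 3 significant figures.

0.483

The effusion rate of species i is ∝ p_i/√M_i ∝ n_i/√M_i.
So x_He in the escaping gas = (n_He/√M_He) / Σ(n_i/√M_i)
= (1.82/√4.00) / (1.82/√4.00 + 4.97/√26.04) = 0.9100/(0.9100 + 0.9739) = 0.483.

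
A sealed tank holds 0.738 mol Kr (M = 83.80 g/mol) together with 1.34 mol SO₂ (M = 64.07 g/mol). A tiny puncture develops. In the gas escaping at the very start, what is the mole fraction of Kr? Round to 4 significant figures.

The effusion rate of species i is ∝ p_i/√M_i ∝ n_i/√M_i.
Mole fraction of Kr in the effusate = (n_Kr/√M_Kr) / (n_Kr/√M_Kr + n_SO₂/√M_SO₂)
= (0.738/√83.80) / (0.738/√83.80 + 1.34/√64.07) = 0.08062/(0.08062 + 0.1674) = 0.3250.

0.3250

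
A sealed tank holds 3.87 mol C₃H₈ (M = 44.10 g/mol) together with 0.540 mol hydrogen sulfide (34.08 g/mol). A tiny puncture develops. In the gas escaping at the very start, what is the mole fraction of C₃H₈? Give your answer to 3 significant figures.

0.863

Rate_i ∝ x_i/√M_i (Graham's law weighted by mole fraction), so the effusate composition follows n_i/√M_i.
x_C₃H₈(eff) = (n_C₃H₈/√M_C₃H₈) / (n_C₃H₈/√M_C₃H₈ + n_H₂S/√M_H₂S)
= (3.87/√44.10) / (3.87/√44.10 + 0.540/√34.08) = 0.5828/(0.5828 + 0.09250) = 0.863.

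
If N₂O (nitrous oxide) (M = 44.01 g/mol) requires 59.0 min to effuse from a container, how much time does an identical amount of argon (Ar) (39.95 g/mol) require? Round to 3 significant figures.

Since effusion rate ∝ 1/√M, t_Ar/t_N₂O = √(M_Ar/M_N₂O) = √(39.95/44.01) = √0.9077 = 0.9528.
So the time for Ar is 59.0 × 0.9528 = 56.2 min.

56.2 min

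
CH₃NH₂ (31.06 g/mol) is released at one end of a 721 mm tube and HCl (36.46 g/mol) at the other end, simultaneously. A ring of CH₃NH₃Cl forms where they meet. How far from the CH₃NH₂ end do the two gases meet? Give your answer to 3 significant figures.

375 mm

Graham's law gives d_CH₃NH₂/d_HCl = rate_CH₃NH₂/rate_HCl = √(M_HCl/M_CH₃NH₂) = √(36.46/31.06) = 1.083.
With d_CH₃NH₂ + d_HCl = 721 mm, d_HCl = 721/(1 + 1.083) = 346.1 mm.
d_CH₃NH₂ = 721 − 346.1 = 375 mm.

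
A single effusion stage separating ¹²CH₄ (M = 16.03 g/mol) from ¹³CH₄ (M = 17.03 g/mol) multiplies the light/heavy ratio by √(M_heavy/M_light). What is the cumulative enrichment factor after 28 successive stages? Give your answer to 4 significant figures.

After 28 stages the ratio has grown by (√(17.03/16.03))^28 = (17.03/16.03)^(28/2).
= 1.06238^14 = 2.333.

2.333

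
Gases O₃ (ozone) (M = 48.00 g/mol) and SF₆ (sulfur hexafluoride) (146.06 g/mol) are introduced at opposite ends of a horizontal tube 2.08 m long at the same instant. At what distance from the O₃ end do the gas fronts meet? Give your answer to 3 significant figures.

1.32 m

In equal time, each gas travels a distance ∝ its rate ∝ 1/√M, so d_O₃/d_SF₆ = √(M_SF₆/M_O₃) = √(146.06/48.00) = 1.744.
With d_O₃ + d_SF₆ = 2.08 m, d_SF₆ = 2.08/(1 + 1.744) = 0.7579 m.
d_O₃ = 2.08 − 0.7579 = 1.32 m.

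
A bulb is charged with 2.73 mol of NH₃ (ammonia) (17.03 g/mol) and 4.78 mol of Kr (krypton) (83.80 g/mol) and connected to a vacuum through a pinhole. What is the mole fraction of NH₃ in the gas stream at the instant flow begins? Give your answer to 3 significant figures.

Effusion rate of each component ∝ n_i/√M_i (partial pressure × 1/√M).
x_NH₃(eff) = (n_NH₃/√M_NH₃) / (n_NH₃/√M_NH₃ + n_Kr/√M_Kr)
= (2.73/√17.03) / (2.73/√17.03 + 4.78/√83.80) = 0.6615/(0.6615 + 0.5222) = 0.559.

0.559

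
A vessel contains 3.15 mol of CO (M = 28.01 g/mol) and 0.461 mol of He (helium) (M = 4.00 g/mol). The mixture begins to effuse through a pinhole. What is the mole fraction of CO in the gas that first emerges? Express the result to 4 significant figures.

Rate_i ∝ x_i/√M_i (Graham's law weighted by mole fraction), so the effusate composition follows n_i/√M_i.
x_CO(eff) = (n_CO/√M_CO) / (n_CO/√M_CO + n_He/√M_He)
= (3.15/√28.01) / (3.15/√28.01 + 0.461/√4.00) = 0.5952/(0.5952 + 0.2305) = 0.7208.

0.7208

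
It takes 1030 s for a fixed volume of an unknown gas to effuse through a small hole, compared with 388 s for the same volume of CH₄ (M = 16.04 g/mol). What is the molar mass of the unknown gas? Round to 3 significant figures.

Graham's law gives t_X/t_CH₄ = √(M_X/M_CH₄).
1030/388 = 2.655 = √(M_X/16.04)
M_X = 16.04 × 2.655² = 16.04 × 7.047 = 113 g/mol

113 g/mol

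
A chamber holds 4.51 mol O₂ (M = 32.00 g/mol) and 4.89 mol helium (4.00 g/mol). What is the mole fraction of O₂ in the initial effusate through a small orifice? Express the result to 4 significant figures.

Rate_i ∝ x_i/√M_i (Graham's law weighted by mole fraction), so the effusate composition follows n_i/√M_i.
Mole fraction of O₂ in the effusate = (n_O₂/√M_O₂) / (n_O₂/√M_O₂ + n_He/√M_He)
= (4.51/√32.00) / (4.51/√32.00 + 4.89/√4.00) = 0.7973/(0.7973 + 2.445) = 0.2459.

0.2459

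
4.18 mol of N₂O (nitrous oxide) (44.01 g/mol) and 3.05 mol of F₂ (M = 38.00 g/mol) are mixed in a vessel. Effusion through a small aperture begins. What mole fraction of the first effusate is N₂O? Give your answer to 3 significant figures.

0.560

Rate_i ∝ x_i/√M_i (Graham's law weighted by mole fraction), so the effusate composition follows n_i/√M_i.
So x_N₂O in the escaping gas = (n_N₂O/√M_N₂O) / Σ(n_i/√M_i)
= (4.18/√44.01) / (4.18/√44.01 + 3.05/√38.00) = 0.6301/(0.6301 + 0.4948) = 0.560.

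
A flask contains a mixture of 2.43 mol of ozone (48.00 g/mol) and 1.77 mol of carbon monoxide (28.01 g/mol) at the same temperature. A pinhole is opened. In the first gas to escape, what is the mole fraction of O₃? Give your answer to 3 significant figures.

Effusion rate of each component ∝ n_i/√M_i (partial pressure × 1/√M).
x_O₃(eff) = (n_O₃/√M_O₃) / (n_O₃/√M_O₃ + n_CO/√M_CO)
= (2.43/√48.00) / (2.43/√48.00 + 1.77/√28.01) = 0.3507/(0.3507 + 0.3344) = 0.512.

0.512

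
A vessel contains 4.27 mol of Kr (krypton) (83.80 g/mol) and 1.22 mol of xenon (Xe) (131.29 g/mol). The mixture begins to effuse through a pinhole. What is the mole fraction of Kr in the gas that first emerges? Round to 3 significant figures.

0.814

Each component's effusion rate ∝ (its partial pressure)·(1/√M) ∝ n_i/√M_i.
Mole fraction of Kr in the effusate = (n_Kr/√M_Kr) / (n_Kr/√M_Kr + n_Xe/√M_Xe)
= (4.27/√83.80) / (4.27/√83.80 + 1.22/√131.29) = 0.4665/(0.4665 + 0.1065) = 0.814.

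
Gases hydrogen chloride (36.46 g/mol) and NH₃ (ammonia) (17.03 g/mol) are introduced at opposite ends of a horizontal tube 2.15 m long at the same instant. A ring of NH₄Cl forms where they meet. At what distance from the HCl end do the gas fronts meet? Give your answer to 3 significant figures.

0.873 m

Distances travelled in equal time are proportional to diffusion rates, so d_HCl/d_NH₃ = √(M_NH₃/M_HCl) = √(17.03/36.46) = 0.6834.
With d_HCl + d_NH₃ = 2.15 m, d_NH₃ = 2.15/(1 + 0.6834) = 1.277 m.
d_HCl = 2.15 − 1.277 = 0.873 m.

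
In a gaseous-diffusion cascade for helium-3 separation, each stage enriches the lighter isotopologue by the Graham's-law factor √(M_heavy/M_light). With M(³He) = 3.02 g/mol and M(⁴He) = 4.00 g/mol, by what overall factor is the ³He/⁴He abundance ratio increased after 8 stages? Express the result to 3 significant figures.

3.08

The single-stage factor is √(M_heavy/M_light), so 8 stages give [√(4.00/3.02)]^8 = (4.00/3.02)^(8/2).
= 1.32450^4 = 3.08.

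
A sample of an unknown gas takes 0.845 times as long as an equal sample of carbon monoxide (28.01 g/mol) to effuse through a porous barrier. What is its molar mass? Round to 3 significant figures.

20.0 g/mol

Graham's law gives t_X/t_CO = √(M_X/M_CO).
0.845 = √(M_X/28.01)
M_X = 28.01 × 0.845² = 28.01 × 0.7140 = 20.0 g/mol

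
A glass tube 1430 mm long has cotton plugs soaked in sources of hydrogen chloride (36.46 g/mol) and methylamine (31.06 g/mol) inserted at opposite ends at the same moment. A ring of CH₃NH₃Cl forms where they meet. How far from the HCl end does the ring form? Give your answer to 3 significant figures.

686 mm

Distances travelled in equal time are proportional to diffusion rates, so d_HCl/d_CH₃NH₂ = √(M_CH₃NH₂/M_HCl) = √(31.06/36.46) = 0.9230.
With d_HCl + d_CH₃NH₂ = 1430 mm, d_CH₃NH₂ = 1430/(1 + 0.9230) = 743.6 mm.
d_HCl = 1430 − 743.6 = 686 mm.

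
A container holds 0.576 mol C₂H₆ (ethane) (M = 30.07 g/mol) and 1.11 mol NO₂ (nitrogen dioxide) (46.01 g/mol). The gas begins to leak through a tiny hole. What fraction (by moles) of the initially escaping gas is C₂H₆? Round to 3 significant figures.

Rate_i ∝ x_i/√M_i (Graham's law weighted by mole fraction), so the effusate composition follows n_i/√M_i.
Mole fraction of C₂H₆ in the effusate = (n_C₂H₆/√M_C₂H₆) / (n_C₂H₆/√M_C₂H₆ + n_NO₂/√M_NO₂)
= (0.576/√30.07) / (0.576/√30.07 + 1.11/√46.01) = 0.1050/(0.1050 + 0.1636) = 0.391.

0.391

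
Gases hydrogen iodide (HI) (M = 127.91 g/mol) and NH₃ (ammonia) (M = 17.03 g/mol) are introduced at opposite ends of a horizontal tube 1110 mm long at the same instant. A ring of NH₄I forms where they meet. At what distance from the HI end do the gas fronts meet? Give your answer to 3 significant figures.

297 mm

In equal time, each gas travels a distance ∝ its rate ∝ 1/√M, so d_HI/d_NH₃ = √(M_NH₃/M_HI) = √(17.03/127.91) = 0.3649.
With d_HI + d_NH₃ = 1110 mm, d_NH₃ = 1110/(1 + 0.3649) = 813.3 mm.
d_HI = 1110 − 813.3 = 297 mm.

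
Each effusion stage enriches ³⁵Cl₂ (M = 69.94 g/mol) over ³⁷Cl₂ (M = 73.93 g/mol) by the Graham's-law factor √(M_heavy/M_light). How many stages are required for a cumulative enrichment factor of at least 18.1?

105

Per stage α = (73.93/69.94)^(1/2) = 1.05705^0.5, giving ln α = 0.02774.
Need α^N ≥ 18.1 ⇒ N ≥ ln(18.1) / ln α = 2.896 / 0.02774 = 104.39.
So at least 105 stages are needed.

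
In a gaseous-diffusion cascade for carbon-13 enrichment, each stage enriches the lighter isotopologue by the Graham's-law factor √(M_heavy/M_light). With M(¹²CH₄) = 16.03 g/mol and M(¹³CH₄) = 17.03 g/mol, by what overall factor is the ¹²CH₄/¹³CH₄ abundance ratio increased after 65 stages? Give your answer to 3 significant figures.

After 65 stages the ratio has grown by (√(17.03/16.03))^65 = (17.03/16.03)^(65/2).
= 1.06238^(65/2) = 7.15.

7.15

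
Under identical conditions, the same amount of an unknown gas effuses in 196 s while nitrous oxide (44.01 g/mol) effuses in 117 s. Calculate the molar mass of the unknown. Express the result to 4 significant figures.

123.5 g/mol

By Graham's law, t_X/t_N₂O = √(M_X/M_N₂O).
196/117 = 1.675 = √(M_X/44.01)
M_X = 44.01 × 1.675² = 44.01 × 2.806 = 123.5 g/mol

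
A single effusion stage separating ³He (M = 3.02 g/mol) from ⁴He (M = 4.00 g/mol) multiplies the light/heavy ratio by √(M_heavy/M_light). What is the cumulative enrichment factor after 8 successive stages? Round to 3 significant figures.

3.08

Overall factor = α^8 with α = √(4.00/3.02), i.e. (4.00/3.02)^(8/2).
= 1.32450^4 = 3.08.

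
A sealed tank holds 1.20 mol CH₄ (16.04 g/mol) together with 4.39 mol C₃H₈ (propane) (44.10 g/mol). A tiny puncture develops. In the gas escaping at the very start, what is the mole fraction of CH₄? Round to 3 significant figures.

Each component's effusion rate ∝ (its partial pressure)·(1/√M) ∝ n_i/√M_i.
So x_CH₄ in the escaping gas = (n_CH₄/√M_CH₄) / Σ(n_i/√M_i)
= (1.20/√16.04) / (1.20/√16.04 + 4.39/√44.10) = 0.2996/(0.2996 + 0.6611) = 0.312.

0.312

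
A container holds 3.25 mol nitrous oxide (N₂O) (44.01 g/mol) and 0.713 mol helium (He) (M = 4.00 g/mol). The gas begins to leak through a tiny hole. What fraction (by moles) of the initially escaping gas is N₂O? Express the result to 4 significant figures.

0.5788

Effusion rate of each component ∝ n_i/√M_i (partial pressure × 1/√M).
Mole fraction of N₂O in the effusate = (n_N₂O/√M_N₂O) / (n_N₂O/√M_N₂O + n_He/√M_He)
= (3.25/√44.01) / (3.25/√44.01 + 0.713/√4.00) = 0.4899/(0.4899 + 0.3565) = 0.5788.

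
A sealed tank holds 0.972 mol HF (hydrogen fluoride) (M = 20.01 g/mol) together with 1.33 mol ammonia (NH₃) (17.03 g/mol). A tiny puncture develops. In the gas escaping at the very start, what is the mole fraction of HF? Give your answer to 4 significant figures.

The effusion rate of species i is ∝ p_i/√M_i ∝ n_i/√M_i.
So x_HF in the escaping gas = (n_HF/√M_HF) / Σ(n_i/√M_i)
= (0.972/√20.01) / (0.972/√20.01 + 1.33/√17.03) = 0.2173/(0.2173 + 0.3223) = 0.4027.

0.4027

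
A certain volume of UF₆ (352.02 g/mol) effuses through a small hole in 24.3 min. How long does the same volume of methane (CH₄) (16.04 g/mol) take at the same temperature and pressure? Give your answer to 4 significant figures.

5.187 min

Using Graham's law: t_CH₄/t_UF₆ = √(M_CH₄/M_UF₆) = √(16.04/352.02) = √0.04557 = 0.2135.
So the time for CH₄ is 24.3 × 0.2135 = 5.187 min.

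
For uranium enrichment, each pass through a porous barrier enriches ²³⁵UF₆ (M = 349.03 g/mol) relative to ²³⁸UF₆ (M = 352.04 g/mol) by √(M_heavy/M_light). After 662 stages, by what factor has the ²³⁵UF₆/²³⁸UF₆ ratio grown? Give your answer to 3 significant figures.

Each stage multiplies the ratio by α = √(352.04/349.03), so after 662 stages the overall factor is α^662 = (352.04/349.03)^(662/2).
= 1.00862^331 = 17.2.

17.2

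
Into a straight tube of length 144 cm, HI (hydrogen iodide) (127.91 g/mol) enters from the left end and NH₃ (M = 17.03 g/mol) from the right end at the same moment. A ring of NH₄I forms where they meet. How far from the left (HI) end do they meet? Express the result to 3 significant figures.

38.5 cm

Distances travelled in equal time are proportional to diffusion rates, so d_HI/d_NH₃ = √(M_NH₃/M_HI) = √(17.03/127.91) = 0.3649.
With d_HI + d_NH₃ = 144 cm, d_NH₃ = 144/(1 + 0.3649) = 105.5 cm.
d_HI = 144 − 105.5 = 38.5 cm.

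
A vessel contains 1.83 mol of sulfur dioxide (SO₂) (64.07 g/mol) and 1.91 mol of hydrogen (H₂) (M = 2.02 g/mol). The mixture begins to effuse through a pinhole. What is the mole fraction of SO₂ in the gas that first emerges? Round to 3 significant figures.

Rate_i ∝ x_i/√M_i (Graham's law weighted by mole fraction), so the effusate composition follows n_i/√M_i.
Mole fraction of SO₂ in the effusate = (n_SO₂/√M_SO₂) / (n_SO₂/√M_SO₂ + n_H₂/√M_H₂)
= (1.83/√64.07) / (1.83/√64.07 + 1.91/√2.02) = 0.2286/(0.2286 + 1.344) = 0.145.

0.145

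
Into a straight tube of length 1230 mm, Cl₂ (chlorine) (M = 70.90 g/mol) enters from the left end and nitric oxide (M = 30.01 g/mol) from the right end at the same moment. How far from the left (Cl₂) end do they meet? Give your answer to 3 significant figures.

485 mm

Distances travelled in equal time are proportional to diffusion rates, so d_Cl₂/d_NO = √(M_NO/M_Cl₂) = √(30.01/70.90) = 0.6506.
With d_Cl₂ + d_NO = 1230 mm, d_NO = 1230/(1 + 0.6506) = 745.2 mm.
d_Cl₂ = 1230 − 745.2 = 485 mm.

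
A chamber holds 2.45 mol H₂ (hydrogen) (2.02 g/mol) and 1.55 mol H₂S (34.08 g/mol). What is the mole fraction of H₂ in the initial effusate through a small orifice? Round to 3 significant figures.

Rate_i ∝ x_i/√M_i (Graham's law weighted by mole fraction), so the effusate composition follows n_i/√M_i.
So x_H₂ in the escaping gas = (n_H₂/√M_H₂) / Σ(n_i/√M_i)
= (2.45/√2.02) / (2.45/√2.02 + 1.55/√34.08) = 1.724/(1.724 + 0.2655) = 0.867.

0.867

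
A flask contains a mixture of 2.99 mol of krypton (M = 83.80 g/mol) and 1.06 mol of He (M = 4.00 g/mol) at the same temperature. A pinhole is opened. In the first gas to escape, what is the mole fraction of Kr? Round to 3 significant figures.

0.381

Each component's effusion rate ∝ (its partial pressure)·(1/√M) ∝ n_i/√M_i.
x_Kr(eff) = (n_Kr/√M_Kr) / (n_Kr/√M_Kr + n_He/√M_He)
= (2.99/√83.80) / (2.99/√83.80 + 1.06/√4.00) = 0.3266/(0.3266 + 0.5300) = 0.381.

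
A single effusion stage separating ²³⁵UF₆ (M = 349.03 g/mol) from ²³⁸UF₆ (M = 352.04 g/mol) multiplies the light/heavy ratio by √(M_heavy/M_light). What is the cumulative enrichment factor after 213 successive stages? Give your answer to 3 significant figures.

2.50

Each stage multiplies the ratio by α = √(352.04/349.03), so after 213 stages the overall factor is α^213 = (352.04/349.03)^(213/2).
= 1.00862^(213/2) = 2.50.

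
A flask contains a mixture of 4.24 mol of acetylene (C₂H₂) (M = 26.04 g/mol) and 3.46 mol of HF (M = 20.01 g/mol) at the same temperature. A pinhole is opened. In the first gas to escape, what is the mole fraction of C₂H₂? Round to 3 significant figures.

0.518

Rate_i ∝ x_i/√M_i (Graham's law weighted by mole fraction), so the effusate composition follows n_i/√M_i.
x_C₂H₂(eff) = (n_C₂H₂/√M_C₂H₂) / (n_C₂H₂/√M_C₂H₂ + n_HF/√M_HF)
= (4.24/√26.04) / (4.24/√26.04 + 3.46/√20.01) = 0.8309/(0.8309 + 0.7735) = 0.518.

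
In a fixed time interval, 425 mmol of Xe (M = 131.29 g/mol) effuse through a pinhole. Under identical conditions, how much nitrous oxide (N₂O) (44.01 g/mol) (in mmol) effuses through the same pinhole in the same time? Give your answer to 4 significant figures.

Graham's law gives rate_N₂O/rate_Xe = √(M_Xe/M_N₂O) = √(131.29/44.01) = √2.983 = 1.727.
So the amount for N₂O is 425 × 1.727 = 734.1 mmol.

734.1 mmol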